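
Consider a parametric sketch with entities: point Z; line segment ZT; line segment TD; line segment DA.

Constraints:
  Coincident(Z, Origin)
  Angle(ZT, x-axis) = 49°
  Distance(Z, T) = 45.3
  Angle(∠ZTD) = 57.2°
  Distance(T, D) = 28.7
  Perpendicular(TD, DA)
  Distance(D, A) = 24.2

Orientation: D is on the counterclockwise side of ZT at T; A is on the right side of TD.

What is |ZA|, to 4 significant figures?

62.42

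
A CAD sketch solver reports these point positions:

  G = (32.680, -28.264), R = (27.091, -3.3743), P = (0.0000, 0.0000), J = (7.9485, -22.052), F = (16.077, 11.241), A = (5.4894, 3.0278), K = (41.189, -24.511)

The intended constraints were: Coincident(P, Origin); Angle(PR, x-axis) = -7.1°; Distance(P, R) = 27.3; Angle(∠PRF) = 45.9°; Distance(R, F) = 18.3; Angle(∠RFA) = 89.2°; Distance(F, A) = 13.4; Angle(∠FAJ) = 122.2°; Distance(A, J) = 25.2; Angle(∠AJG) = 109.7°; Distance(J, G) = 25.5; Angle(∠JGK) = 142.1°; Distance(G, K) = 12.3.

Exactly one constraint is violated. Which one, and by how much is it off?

Distance(G, K) = 12.3 — off by 3.00.

P = (0.00, 0.00) ✓; PR at -7.100° ✓; |PR| = 27.30 ✓; ∠PRF = 45.90° ✓; |RF| = 18.30 ✓; ∠RFA = 89.20° ✓; |FA| = 13.40 ✓; ∠FAJ = 122.2° ✓; |AJ| = 25.20 ✓; ∠AJG = 109.7° ✓; |JG| = 25.50 ✓; ∠JGK = 142.1° ✓; |GK| = 9.300 ✗.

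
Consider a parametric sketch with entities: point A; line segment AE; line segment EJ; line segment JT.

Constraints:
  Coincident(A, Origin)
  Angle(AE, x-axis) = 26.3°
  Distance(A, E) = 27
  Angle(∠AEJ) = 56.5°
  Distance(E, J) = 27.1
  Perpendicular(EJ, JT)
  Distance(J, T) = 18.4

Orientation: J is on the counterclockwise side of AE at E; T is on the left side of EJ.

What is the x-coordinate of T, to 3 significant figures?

-8.47

A is at the origin; AE runs at 26.3° with length 27.0, so E = 27.0·(cos 26.3°, sin 26.3°) = (24.2, 12.0). ∠AEJ = 56.5°, so EJ runs at 26.3° + (180° − 56.5°) = 150° from the x-axis; with |EJ| = 27.1, J = E + 27.1·(cos 150°, sin 150°) = (0.783, 25.6). EJ is perpendicular to JT; with |JT| = 18.4 on the left of EJ, T = J + 18.4·(-0.503, -0.864) = (-8.47, 9.69). So T.x = -8.47.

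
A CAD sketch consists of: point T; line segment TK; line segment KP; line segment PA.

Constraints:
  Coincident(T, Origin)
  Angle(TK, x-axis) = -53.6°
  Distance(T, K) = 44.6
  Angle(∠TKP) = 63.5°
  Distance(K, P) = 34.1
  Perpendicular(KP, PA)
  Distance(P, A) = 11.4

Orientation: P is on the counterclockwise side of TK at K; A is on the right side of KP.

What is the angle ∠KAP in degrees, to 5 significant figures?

71.515°

T is at the origin; TK runs at -53.6° with length 44.6, so K = 44.6·(cos -53.6°, sin -53.6°) = (26.466, -35.898). ∠TKP = 63.5°, so KP runs at -53.6° + (180° − 63.5°) = 62.900° from the x-axis; with |KP| = 34.1, P = K + 34.1·(cos 62.900°, sin 62.900°) = (42.001, -5.5420). KP ⟂ PA; with |PA| = 11.4 on the right of KP, A = P + 11.4·(0.89021, -0.45554) = (52.149, -10.735). Then cos ∠KAP = AK·AP / (|AK||AP|), giving 71.515°.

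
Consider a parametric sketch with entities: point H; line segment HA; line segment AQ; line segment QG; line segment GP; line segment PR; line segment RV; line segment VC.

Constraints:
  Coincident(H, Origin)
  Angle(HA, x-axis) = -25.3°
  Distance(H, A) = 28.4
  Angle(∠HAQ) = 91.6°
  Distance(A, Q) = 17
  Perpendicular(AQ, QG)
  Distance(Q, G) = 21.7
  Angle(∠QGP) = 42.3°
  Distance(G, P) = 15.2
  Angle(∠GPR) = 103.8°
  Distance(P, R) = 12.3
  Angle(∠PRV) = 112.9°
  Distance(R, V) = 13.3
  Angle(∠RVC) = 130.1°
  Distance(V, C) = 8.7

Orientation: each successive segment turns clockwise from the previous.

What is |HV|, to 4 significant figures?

37.56

H is at the origin; HA runs at -25.3° with length 28.4, so A = (25.68, -12.14). ∠HAQ = 91.6° gives AQ at -113.7° from the x-axis; with |AQ| = 17.0, Q = (18.84, -27.70). AQ ⟂ QG, so QG runs at 156.3°; with |QG| = 21.7, G = (-1.027, -18.98). ∠QGP = 42.3° gives GP at 18.60° from the x-axis; with |GP| = 15.2, P = (13.38, -14.13). ∠GPR = 103.8° gives PR at -57.60° from the x-axis; with |PR| = 12.3, R = (19.97, -24.52). ∠PRV = 112.9° gives RV at -124.7° from the x-axis; with |RV| = 13.3, V = (12.40, -35.45). Then |HV| = |V − H| = 37.56.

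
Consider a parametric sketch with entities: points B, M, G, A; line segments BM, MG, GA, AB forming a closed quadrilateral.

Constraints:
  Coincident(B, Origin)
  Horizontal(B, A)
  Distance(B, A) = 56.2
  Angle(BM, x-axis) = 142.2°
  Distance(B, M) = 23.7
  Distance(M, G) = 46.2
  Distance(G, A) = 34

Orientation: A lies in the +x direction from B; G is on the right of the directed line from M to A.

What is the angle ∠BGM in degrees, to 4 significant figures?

11.68°

Checks: |MG| = 46.20 ✓; |GA| = 34.00 ✓.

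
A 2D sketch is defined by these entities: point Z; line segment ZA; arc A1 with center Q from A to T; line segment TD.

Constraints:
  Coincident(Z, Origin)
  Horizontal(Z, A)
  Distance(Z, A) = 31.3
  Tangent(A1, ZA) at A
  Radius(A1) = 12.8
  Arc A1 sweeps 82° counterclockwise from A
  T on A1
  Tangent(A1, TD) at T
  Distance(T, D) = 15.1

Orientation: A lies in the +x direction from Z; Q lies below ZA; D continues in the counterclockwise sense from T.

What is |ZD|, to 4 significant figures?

30.78

On A1, A sits at bearing 90° from Q; an 82° counterclockwise sweep puts T at bearing 172°, so T = Q + 12.8·(cos 172°, sin 172°) = (18.62, -11.02). Since A1 is tangent to TD there, QT ⟂ TD, so TD runs along (−sin 172°, cos 172°); with |TD| = 15.1, D = (16.52, -25.97). Then |ZD| = |D − Z| = 30.78.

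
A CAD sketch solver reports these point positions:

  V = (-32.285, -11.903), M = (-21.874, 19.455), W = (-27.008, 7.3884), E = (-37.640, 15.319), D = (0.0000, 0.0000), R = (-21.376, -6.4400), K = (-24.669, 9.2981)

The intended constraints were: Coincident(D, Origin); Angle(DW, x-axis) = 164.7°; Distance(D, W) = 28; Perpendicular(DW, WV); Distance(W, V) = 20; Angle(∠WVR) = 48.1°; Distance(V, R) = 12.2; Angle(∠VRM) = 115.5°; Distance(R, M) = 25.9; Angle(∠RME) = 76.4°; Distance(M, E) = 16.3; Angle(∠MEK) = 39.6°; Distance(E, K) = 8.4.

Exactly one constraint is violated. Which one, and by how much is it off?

Distance(E, K) = 8.4 — off by 5.90.

D = (0.00, 0.00) ✓; DW at 164.7° ✓; |DW| = 28.00 ✓; ∠(DW, WV) = 90.00° ✓; |WV| = 20.00 ✓; ∠WVR = 48.10° ✓; |VR| = 12.20 ✓; ∠VRM = 115.5° ✓; |RM| = 25.90 ✓; ∠RME = 76.40° ✓; |ME| = 16.30 ✓; ∠MEK = 39.60° ✓; |EK| = 14.30 ✗.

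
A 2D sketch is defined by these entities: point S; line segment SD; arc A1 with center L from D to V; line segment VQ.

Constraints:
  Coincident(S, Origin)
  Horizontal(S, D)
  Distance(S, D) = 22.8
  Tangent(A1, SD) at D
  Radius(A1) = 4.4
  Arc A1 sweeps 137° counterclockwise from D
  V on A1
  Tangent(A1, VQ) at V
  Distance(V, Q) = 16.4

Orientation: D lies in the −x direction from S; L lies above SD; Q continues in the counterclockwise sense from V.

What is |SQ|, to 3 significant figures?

36.9

S is at the origin; SD is horizontal with |SD| = 22.8 and D on the −x side, so D = (-22.8, 0.00). Since A1 is tangent to SD there, LD ⟂ SD, so L = D + (0, 4.4) = (-22.8, 4.40). On A1, D sits at bearing -90° from L; a 137° counterclockwise sweep puts V at bearing 47°, so V = L + 4.4·(cos 47°, sin 47°) = (-19.8, 7.62). A1 meets VQ tangentially, so LV is at right angles to VQ, so VQ runs along (−sin 47°, cos 47°); with |VQ| = 16.4, Q = (-31.8, 18.8). Then |SQ| = |Q − S| = 36.9.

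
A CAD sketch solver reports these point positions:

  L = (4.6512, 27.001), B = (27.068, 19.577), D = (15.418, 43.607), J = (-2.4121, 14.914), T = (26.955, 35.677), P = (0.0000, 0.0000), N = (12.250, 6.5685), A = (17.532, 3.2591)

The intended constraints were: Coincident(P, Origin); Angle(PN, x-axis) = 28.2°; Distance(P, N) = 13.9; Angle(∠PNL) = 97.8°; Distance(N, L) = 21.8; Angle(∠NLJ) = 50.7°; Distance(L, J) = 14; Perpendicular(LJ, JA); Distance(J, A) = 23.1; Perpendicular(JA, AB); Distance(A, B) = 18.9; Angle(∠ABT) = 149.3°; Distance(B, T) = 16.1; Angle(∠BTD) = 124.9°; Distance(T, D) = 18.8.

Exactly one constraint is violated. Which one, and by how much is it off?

Distance(T, D) = 18.8 — off by 4.80.

P = (0.00, 0.00) ✓; PN at 28.20° ✓; |PN| = 13.90 ✓; ∠PNL = 97.80° ✓; |NL| = 21.80 ✓; ∠NLJ = 50.70° ✓; |LJ| = 14.00 ✓; ∠(LJ, JA) = 90.00° ✓; |JA| = 23.10 ✓; ∠(JA, AB) = 90.00° ✓; |AB| = 18.90 ✓; ∠ABT = 149.3° ✓; |BT| = 16.10 ✓; ∠BTD = 124.9° ✓; |TD| = 14.00 ✗.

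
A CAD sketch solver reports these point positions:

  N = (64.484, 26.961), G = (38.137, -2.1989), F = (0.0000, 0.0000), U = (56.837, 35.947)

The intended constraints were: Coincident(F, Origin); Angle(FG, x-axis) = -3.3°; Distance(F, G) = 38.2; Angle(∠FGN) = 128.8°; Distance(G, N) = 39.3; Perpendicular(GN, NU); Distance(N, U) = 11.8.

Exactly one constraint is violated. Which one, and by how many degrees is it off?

Perpendicular(GN, NU) — off by 7.50°.

F = (0.00, 0.00) ✓; FG at -3.300° ✓; |FG| = 38.20 ✓; ∠FGN = 128.8° ✓; |GN| = 39.30 ✓; ∠(GN, NU) = 82.50° ✗; |NU| = 11.80 ✓.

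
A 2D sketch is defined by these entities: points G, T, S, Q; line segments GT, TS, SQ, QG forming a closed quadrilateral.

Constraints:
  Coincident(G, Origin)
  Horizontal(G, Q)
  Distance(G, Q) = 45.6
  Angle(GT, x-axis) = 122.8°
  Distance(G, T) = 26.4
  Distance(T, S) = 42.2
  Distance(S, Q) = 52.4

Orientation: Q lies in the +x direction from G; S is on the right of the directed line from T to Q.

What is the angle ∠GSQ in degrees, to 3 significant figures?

58.9°

Checks: |TS| = 42.20 ✓; |SQ| = 52.40 ✓.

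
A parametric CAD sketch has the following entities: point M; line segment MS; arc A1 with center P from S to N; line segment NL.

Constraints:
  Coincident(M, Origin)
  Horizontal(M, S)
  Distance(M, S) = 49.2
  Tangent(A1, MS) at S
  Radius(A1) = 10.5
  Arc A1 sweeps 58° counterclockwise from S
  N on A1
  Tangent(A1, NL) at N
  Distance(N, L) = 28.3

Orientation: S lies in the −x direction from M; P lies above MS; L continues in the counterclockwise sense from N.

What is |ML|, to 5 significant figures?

38.436

M is at the origin; MS is horizontal with |MS| = 49.2 and S on the −x side, so S = (-49.200, 0.0000). Tangency of A1 to MS means the radius PS is perpendicular to MS, so P = S + (0, 10.5) = (-49.200, 10.500). On A1, S sits at bearing -90° from P; a 58° counterclockwise sweep puts N at bearing -32°, so N = P + 10.5·(cos -32°, sin -32°) = (-40.295, 4.9358). Since A1 is tangent to NL there, PN ⟂ NL, so NL runs along (−sin -32°, cos -32°); with |NL| = 28.3, L = (-25.299, 28.936). Then |ML| = |L − M| = 38.436.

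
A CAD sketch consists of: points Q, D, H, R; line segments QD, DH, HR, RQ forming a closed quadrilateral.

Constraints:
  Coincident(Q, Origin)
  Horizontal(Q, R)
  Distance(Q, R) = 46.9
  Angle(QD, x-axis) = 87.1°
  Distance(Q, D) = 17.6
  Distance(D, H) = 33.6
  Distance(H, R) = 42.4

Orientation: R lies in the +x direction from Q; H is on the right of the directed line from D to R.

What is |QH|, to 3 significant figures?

17.1

Q is at the origin; Q and R share the same y with |QR| = 46.9 and R in +x, so R = (46.9, 0). QD runs at 87.1° with |QD| = 17.6, so D = (0.890, 17.6). H is determined by |DH| = 33.6 and |HR| = 42.4 together: it lies at the intersection of circle(D, 33.6) and circle(R, 42.4). With |DR| = 49.3, the foot of the radical line on DR is 17.8 from D and the perpendicular offset is √(33.6² − 17.8²) = 28.5. Taking the right-of-DR solution: H = (7.39, -15.4).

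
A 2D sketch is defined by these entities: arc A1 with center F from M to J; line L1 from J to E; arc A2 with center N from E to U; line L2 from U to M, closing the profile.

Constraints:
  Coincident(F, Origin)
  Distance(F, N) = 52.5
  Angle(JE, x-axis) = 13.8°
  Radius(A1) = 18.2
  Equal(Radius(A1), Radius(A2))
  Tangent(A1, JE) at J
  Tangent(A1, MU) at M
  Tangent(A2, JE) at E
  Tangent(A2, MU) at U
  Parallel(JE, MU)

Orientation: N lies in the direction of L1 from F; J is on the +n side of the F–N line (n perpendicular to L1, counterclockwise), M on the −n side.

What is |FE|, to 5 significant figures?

55.565

Tangency of A1 to both parallel lines with radius 18.2 puts J and M at F ± 18.2·n: J = (-4.3413, 17.675), M = (4.3413, -17.675). Equal radii place E and U the same way about N: E = N + 18.2·n = (46.643, 30.198), U = N − 18.2·n = (55.326, -5.1516). Then |FE| = |E − F| = 55.565.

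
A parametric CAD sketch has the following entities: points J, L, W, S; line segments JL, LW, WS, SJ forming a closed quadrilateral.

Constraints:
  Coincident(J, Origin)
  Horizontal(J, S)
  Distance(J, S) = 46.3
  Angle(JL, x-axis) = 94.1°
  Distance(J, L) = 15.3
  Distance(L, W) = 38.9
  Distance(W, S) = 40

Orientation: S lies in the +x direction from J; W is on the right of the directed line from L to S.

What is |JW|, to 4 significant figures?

24.58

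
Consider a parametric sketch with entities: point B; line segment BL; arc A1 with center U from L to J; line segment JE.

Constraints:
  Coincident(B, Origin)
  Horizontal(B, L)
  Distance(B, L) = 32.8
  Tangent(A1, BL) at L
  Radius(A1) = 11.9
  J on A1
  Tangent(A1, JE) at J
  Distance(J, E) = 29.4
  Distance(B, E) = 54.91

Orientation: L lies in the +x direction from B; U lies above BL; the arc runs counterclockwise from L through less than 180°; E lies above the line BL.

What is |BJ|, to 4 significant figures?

46.79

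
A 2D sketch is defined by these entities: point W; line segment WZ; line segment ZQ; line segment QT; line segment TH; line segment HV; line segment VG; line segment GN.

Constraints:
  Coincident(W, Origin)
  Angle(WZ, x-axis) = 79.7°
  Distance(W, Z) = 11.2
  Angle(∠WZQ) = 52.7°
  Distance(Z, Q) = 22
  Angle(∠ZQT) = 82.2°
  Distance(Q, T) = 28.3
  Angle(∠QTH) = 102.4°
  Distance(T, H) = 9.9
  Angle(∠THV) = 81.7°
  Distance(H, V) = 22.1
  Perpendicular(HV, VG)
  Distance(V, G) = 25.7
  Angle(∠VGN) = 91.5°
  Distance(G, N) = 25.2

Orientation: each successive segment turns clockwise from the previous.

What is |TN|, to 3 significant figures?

17.2

W is at the origin; WZ runs at 79.7° with length 11.2, so Z = (2.00, 11.0). ∠WZQ = 52.7° gives ZQ at -47.6° from the x-axis; with |ZQ| = 22.0, Q = (16.8, -5.23). ∠ZQT = 82.2° gives QT at -145° from the x-axis; with |QT| = 28.3, T = (-6.46, -21.3). ∠QTH = 102.4° gives TH at 137° from the x-axis; with |TH| = 9.9, H = (-13.7, -14.5). ∠THV = 81.7° gives HV at 38.7° from the x-axis; with |HV| = 22.1, V = (3.55, -0.727). The perpendicularity gives VG at right angles to HV, so VG runs at -51.3°; with |VG| = 25.7, G = (19.6, -20.8). ∠VGN = 91.5° gives GN at -140° from the x-axis; with |GN| = 25.2, N = (0.371, -37.0). Then |TN| = |N − T| = 17.2.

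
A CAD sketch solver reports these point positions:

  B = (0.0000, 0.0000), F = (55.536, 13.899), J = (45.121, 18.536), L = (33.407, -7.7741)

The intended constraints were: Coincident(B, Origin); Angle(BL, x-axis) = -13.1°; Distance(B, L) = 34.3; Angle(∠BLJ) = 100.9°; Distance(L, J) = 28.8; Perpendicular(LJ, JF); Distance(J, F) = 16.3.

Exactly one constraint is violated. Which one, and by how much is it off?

Distance(J, F) = 16.3 — off by 4.90.

B = (0.00, 0.00) ✓; BL at -13.10° ✓; |BL| = 34.30 ✓; ∠BLJ = 100.9° ✓; |LJ| = 28.80 ✓; ∠(LJ, JF) = 90.00° ✓; |JF| = 11.40 ✗.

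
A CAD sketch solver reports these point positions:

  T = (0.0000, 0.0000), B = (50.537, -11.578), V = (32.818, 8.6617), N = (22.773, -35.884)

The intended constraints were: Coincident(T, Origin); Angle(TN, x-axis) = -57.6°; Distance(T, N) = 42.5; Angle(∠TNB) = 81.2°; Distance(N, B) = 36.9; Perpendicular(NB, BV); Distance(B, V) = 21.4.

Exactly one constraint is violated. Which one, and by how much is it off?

Distance(B, V) = 21.4 — off by 5.50.

T = (0.00, 0.00) ✓; TN at -57.60° ✓; |TN| = 42.50 ✓; ∠TNB = 81.20° ✓; |NB| = 36.90 ✓; ∠(NB, BV) = 90.00° ✓; |BV| = 26.90 ✗.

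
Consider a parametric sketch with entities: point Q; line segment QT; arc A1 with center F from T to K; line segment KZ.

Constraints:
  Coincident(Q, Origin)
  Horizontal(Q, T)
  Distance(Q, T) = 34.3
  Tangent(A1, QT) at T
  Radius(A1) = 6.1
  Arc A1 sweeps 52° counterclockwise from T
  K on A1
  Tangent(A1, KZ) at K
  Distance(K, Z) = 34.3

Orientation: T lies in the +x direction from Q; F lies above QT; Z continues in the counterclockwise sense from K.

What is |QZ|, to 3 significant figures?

67.0

Q is at the origin; QT is horizontal with |QT| = 34.3 and T on the +x side, so T = (34.3, 0.00). Since A1 is tangent to QT there, FT ⟂ QT, so F = T + (0, 6.1) = (34.3, 6.10). On A1, T sits at bearing -90° from F; a 52° counterclockwise sweep puts K at bearing -38°, so K = F + 6.1·(cos -38°, sin -38°) = (39.1, 2.34). Tangency of A1 to KZ means the radius FK is perpendicular to KZ, so KZ runs along (−sin -38°, cos -38°); with |KZ| = 34.3, Z = (60.2, 29.4). Then |QZ| = |Z − Q| = 67.0.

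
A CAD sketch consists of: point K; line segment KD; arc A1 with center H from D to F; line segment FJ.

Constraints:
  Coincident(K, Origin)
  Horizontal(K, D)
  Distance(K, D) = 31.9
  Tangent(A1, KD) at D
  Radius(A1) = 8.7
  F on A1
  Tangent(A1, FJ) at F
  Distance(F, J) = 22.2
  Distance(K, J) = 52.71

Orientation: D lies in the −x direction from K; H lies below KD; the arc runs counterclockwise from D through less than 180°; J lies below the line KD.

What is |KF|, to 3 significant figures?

41.2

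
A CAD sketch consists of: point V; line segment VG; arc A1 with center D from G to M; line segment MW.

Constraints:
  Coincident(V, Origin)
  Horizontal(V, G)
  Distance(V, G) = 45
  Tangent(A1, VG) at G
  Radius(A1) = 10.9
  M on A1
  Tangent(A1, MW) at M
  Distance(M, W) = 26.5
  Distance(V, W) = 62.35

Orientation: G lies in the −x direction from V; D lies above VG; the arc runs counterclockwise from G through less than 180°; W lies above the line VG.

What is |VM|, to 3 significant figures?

39.0

V is at the origin; VG is horizontal with |VG| = 45.0 and G on the −x side, so G = (-45.0, 0.00). Since A1 is tangent to VG there, DG ⟂ VG, so D = G + (0, 10.9) = (-45.0, 10.9). Since DM ⟂ MW (tangency), |DW| = √(10.9² + 26.5²) = 28.7 regardless of where M sits on A1. So W lies on both circle(V, 62.35) and circle(D, 28.7); the above-VG intersection is W = (-48.4, 39.4). M is the foot of the tangent from W: M = (-35.5, 16.2).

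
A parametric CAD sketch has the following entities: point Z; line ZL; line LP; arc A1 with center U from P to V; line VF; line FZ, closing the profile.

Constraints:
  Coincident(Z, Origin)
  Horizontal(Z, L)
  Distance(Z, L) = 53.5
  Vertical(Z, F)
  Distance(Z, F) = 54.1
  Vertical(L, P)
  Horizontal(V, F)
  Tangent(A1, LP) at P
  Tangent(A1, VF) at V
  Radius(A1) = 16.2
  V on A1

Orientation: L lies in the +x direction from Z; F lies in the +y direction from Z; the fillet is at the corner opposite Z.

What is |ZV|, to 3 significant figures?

65.7

The virtual corner opposite Z is at (53.5, 54.1). Since A1 is tangent to LP there, UP ⟂ LP and tangency of A1 to VF means the radius UV is perpendicular to VF, with radius 16.2, so the center U sits 16.2 in from both sides at U = (37.3, 37.9). That places the tangent points at P = (53.5, 37.9) on LP and V = (37.3, 54.1) on VF. Then |ZV| = |V − Z| = 65.7.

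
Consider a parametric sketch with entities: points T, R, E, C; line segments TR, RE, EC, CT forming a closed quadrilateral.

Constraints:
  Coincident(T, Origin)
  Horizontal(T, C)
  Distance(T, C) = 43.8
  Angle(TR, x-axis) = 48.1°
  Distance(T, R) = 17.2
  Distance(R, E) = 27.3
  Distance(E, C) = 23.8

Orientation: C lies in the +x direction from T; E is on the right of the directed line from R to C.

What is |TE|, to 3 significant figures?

26.0

T is at the origin; TC is horizontal with |TC| = 43.8 and C in +x, so C = (43.8, 0). TR runs at 48.1° with |TR| = 17.2, so R = (11.5, 12.8). E is determined by |RE| = 27.3 and |EC| = 23.8 together: it lies at the intersection of circle(R, 27.3) and circle(C, 23.8). With |RC| = 34.8, the foot of the radical line on RC is 20.0 from R and the perpendicular offset is √(27.3² − 20.0²) = 18.6. Taking the right-of-RC solution: E = (23.2, -11.9).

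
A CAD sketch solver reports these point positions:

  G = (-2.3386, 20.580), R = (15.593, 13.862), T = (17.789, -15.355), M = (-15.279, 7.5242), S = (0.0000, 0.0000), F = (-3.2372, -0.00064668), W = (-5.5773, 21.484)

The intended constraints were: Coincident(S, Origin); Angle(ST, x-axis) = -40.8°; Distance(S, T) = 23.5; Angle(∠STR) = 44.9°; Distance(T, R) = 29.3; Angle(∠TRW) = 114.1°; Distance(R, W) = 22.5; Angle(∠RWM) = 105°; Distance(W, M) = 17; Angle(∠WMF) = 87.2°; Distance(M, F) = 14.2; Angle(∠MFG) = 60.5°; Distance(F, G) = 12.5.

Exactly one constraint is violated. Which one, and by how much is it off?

Distance(F, G) = 12.5 — off by 8.10.

S = (0.00, 0.00) ✓; ST at -40.80° ✓; |ST| = 23.50 ✓; ∠STR = 44.90° ✓; |TR| = 29.30 ✓; ∠TRW = 114.1° ✓; |RW| = 22.50 ✓; ∠RWM = 105.0° ✓; |WM| = 17.00 ✓; ∠WMF = 87.20° ✓; |MF| = 14.20 ✓; ∠MFG = 60.50° ✓; |FG| = 20.60 ✗.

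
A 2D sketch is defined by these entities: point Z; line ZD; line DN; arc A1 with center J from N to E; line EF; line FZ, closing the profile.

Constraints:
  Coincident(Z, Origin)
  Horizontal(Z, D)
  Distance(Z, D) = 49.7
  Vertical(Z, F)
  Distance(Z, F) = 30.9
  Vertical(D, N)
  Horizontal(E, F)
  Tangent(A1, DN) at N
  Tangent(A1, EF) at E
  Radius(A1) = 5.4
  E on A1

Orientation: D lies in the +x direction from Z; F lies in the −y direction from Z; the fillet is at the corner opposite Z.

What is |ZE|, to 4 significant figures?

54.01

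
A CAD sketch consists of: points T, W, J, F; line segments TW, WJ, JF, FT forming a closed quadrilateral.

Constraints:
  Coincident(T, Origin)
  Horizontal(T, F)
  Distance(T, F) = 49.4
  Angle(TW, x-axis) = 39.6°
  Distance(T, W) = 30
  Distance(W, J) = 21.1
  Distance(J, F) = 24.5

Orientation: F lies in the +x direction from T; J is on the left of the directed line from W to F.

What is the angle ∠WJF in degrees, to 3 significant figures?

90.6°

T is at the origin; T and F share the same y with |TF| = 49.4 and F in +x, so F = (49.4, 0). TW runs at 39.6° with |TW| = 30.0, so W = (23.1, 19.1). J is determined by |WJ| = 21.1 and |JF| = 24.5 together: it lies at the intersection of circle(W, 21.1) and circle(F, 24.5). With |WF| = 32.5, the foot of the radical line on WF is 13.9 from W and the perpendicular offset is √(21.1² − 13.9²) = 15.9. Taking the left-of-WF solution: J = (43.7, 23.8).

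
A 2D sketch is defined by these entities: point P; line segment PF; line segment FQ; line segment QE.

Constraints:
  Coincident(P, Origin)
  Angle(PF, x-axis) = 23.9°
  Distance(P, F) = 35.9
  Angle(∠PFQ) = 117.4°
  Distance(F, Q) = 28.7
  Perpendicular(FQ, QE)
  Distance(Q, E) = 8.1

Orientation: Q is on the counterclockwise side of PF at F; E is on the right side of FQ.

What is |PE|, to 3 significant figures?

60.4

P is at the origin; PF runs at 23.9° with length 35.9, so F = 35.9·(cos 23.9°, sin 23.9°) = (32.8, 14.5). ∠PFQ = 117.4°, so FQ runs at 23.9° + (180° − 117.4°) = 86.5° from the x-axis; with |FQ| = 28.7, Q = F + 28.7·(cos 86.5°, sin 86.5°) = (34.6, 43.2). The perpendicularity gives QE at right angles to FQ; with |QE| = 8.1 on the right of FQ, E = Q + 8.1·(0.998, -0.0610) = (42.7, 42.7). Then |PE| = |E − P| = 60.4.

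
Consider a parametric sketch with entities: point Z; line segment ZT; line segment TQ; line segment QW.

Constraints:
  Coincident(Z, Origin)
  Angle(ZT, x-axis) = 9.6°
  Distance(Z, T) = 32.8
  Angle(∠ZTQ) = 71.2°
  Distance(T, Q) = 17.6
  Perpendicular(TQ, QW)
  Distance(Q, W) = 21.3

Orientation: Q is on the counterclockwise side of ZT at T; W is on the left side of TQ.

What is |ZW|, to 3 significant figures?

12.0

∠ZTQ = 71.2°, so TQ runs at 9.6° + (180° − 71.2°) = 118° from the x-axis; with |TQ| = 17.6, Q = T + 17.6·(cos 118°, sin 118°) = (24.0, 21.0). TQ ⟂ QW; with |QW| = 21.3 on the left of TQ, W = Q + 21.3·(-0.880, -0.476) = (5.23, 10.8). Then |ZW| = |W − Z| = 12.0.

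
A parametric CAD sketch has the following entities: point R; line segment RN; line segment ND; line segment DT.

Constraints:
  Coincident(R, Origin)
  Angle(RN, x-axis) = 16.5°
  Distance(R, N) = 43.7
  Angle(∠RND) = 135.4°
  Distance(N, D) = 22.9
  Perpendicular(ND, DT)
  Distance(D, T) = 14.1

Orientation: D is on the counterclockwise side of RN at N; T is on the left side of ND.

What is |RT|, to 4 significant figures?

56.50

∠RND = 135.4°, so ND runs at 16.5° + (180° − 135.4°) = 61.10° from the x-axis; with |ND| = 22.9, D = N + 22.9·(cos 61.10°, sin 61.10°) = (52.97, 32.46). The perpendicularity gives DT at right angles to ND; with |DT| = 14.1 on the left of ND, T = D + 14.1·(-0.8755, 0.4833) = (40.62, 39.27). Then |RT| = |T − R| = 56.50.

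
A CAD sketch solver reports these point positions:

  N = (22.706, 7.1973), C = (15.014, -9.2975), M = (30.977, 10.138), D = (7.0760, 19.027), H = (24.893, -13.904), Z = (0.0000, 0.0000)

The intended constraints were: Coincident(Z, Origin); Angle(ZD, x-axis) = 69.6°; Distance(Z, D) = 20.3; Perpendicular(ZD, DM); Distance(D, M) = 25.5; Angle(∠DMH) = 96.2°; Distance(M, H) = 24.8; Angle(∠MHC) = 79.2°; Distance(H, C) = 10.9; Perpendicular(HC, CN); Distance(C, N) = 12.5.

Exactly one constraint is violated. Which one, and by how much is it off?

Distance(C, N) = 12.5 — off by 5.70.

Z = (0.00, 0.00) ✓; ZD at 69.60° ✓; |ZD| = 20.30 ✓; ∠(ZD, DM) = 90.00° ✓; |DM| = 25.50 ✓; ∠DMH = 96.20° ✓; |MH| = 24.80 ✓; ∠MHC = 79.20° ✓; |HC| = 10.90 ✓; ∠(HC, CN) = 90.00° ✓; |CN| = 18.20 ✗.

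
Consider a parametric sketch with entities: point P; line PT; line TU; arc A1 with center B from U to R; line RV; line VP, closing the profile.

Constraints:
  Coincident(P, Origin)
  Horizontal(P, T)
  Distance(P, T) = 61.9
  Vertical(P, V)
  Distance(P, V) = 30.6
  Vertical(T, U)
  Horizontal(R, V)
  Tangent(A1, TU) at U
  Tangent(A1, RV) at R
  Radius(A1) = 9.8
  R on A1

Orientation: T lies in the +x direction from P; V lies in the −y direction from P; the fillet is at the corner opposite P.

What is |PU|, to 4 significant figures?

65.30

The virtual corner opposite P is at (61.90, -30.60). A1 meets TU tangentially, so BU is at right angles to TU and tangency of A1 to RV means the radius BR is perpendicular to RV, with radius 9.8, so the center B sits 9.8 in from both sides at B = (52.10, -20.80). That places the tangent points at U = (61.90, -20.80) on TU and R = (52.10, -30.60) on RV. Then |PU| = |U − P| = 65.30.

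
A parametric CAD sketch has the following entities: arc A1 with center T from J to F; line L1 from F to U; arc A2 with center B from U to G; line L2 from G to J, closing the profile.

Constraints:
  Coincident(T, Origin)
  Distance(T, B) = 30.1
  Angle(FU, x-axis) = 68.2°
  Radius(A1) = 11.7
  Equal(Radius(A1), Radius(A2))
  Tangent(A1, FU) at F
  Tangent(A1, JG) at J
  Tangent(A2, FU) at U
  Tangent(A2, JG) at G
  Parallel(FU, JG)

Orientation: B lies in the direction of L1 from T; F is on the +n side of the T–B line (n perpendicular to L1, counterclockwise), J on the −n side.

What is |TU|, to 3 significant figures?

32.3

The slot axis is L1's direction at 68.2°, so u = (cos 68.2°, sin 68.2°) = (0.371, 0.928) and n = (−sin 68.2°, cos 68.2°) = (-0.928, 0.371). T is at the origin and B lies 30.1 along u from T, so B = 30.1·u = (11.2, 27.9). Tangency of A1 to both parallel lines with radius 11.7 puts F and J at T ± 11.7·n: F = (-10.9, 4.35), J = (10.9, -4.35). Equal radii place U and G the same way about B: U = B + 11.7·n = (0.315, 32.3), G = B − 11.7·n = (22.0, 23.6). Then |TU| = |U − T| = 32.3.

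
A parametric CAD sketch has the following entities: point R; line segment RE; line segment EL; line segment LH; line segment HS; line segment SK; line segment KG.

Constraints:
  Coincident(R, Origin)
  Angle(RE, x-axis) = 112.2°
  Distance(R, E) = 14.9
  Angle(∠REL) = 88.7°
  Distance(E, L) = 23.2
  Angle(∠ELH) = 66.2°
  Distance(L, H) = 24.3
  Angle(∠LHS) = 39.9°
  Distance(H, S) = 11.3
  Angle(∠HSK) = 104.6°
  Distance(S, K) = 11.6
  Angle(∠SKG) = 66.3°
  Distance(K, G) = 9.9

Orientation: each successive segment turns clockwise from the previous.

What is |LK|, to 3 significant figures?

6.21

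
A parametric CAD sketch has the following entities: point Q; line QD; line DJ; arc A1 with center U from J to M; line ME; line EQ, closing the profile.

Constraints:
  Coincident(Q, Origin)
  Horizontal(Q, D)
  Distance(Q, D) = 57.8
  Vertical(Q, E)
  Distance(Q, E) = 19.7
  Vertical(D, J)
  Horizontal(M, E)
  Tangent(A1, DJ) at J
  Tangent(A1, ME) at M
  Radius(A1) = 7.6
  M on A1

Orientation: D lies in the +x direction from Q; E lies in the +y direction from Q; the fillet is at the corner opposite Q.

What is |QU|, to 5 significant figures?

51.638

Q and E share the same x with |QE| = 19.7 and E on the +y side, so E = (0.0000, 19.700). The virtual corner opposite Q is at (57.800, 19.700). Tangency of A1 to DJ means the radius UJ is perpendicular to DJ and the tangent condition forces UM to be normal to ME, with radius 7.6, so the center U sits 7.6 in from both sides at U = (50.200, 12.100). Then |QU| = |U − Q| = 51.638.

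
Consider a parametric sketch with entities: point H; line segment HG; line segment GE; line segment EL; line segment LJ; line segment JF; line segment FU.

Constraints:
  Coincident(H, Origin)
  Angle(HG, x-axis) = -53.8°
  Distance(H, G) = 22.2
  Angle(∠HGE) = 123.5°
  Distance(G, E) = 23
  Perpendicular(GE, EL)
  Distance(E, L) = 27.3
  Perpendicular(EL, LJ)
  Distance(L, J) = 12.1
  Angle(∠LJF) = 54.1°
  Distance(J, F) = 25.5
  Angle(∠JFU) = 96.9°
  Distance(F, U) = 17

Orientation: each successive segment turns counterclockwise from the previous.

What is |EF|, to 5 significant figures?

7.2304

H is at the origin; HG runs at -53.8° with length 22.2, so G = (13.111, -17.915). ∠HGE = 123.5° gives GE at 2.7000° from the x-axis; with |GE| = 23.0, E = (36.086, -16.831). The perpendicularity gives EL at right angles to GE, so EL runs at 92.700°; with |EL| = 27.3, L = (34.800, 10.439). EL is perpendicular to LJ, so LJ runs at -177.30°; with |LJ| = 12.1, J = (22.713, 9.8686). ∠LJF = 54.1° gives JF at -51.400° from the x-axis; with |JF| = 25.5, F = (38.622, -10.060). Then |EF| = |F − E| = 7.2304.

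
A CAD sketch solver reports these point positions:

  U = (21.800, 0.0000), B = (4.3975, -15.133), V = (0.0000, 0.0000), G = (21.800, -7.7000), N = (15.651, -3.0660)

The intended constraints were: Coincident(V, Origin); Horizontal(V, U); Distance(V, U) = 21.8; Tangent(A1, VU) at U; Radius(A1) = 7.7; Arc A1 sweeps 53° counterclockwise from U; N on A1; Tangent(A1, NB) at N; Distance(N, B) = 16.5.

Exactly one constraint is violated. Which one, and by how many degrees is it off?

Tangent(A1, NB) at N — off by 6.00°.

V = (0.00, 0.00) ✓; V.y = 0.00, U.y = 0.00 ✓; |VU| = 21.80 ✓; ∠(GU, UV) = 90.00° ✓; |GU| = 7.700 ✓; bearing(G→N) − bearing(G→U) = 53.00° ✓; |GN| = 7.700 ✓; ∠(GN, NB) = 96.00° ✗; |NB| = 16.50 ✓.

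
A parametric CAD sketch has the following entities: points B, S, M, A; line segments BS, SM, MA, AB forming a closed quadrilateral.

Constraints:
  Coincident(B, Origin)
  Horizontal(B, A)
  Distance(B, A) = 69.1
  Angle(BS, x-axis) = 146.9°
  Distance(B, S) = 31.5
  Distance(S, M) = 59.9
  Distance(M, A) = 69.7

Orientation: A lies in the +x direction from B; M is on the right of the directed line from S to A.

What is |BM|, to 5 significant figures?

33.124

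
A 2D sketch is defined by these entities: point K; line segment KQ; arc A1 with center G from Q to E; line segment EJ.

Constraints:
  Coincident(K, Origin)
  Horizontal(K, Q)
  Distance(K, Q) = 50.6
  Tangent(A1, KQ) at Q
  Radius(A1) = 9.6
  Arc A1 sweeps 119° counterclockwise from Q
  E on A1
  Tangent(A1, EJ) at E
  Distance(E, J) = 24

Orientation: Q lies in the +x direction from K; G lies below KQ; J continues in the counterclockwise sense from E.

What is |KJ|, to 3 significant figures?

64.3

On A1, Q sits at bearing 90° from G; a 119° counterclockwise sweep puts E at bearing 209°, so E = G + 9.6·(cos 209°, sin 209°) = (42.2, -14.3). A1 meets EJ tangentially, so GE is at right angles to EJ, so EJ runs along (−sin 209°, cos 209°); with |EJ| = 24.0, J = (53.8, -35.2). Then |KJ| = |J − K| = 64.3.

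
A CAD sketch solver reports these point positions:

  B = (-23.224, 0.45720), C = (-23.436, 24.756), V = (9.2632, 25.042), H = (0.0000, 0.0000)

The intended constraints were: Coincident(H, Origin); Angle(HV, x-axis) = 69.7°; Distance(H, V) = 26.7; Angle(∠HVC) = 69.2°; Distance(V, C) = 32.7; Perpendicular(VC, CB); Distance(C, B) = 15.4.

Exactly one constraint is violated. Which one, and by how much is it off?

Distance(C, B) = 15.4 — off by 8.90.

H = (0.00, 0.00) ✓; HV at 69.70° ✓; |HV| = 26.70 ✓; ∠HVC = 69.20° ✓; |VC| = 32.70 ✓; ∠(VC, CB) = 90.00° ✓; |CB| = 24.30 ✗.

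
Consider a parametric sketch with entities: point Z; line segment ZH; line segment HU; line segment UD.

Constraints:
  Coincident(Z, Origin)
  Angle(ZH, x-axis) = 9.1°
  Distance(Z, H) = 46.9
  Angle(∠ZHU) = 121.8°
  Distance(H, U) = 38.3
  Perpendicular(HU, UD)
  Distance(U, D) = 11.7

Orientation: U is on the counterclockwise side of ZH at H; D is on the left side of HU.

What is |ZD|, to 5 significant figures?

69.020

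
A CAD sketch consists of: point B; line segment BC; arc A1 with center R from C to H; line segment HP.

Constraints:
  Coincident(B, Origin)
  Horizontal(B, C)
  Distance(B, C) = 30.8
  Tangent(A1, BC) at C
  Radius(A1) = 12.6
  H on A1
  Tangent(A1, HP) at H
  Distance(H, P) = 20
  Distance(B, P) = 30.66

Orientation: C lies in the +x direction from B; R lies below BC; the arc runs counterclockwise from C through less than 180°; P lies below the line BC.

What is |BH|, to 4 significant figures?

20.75

B is at the origin; BC is horizontal with |BC| = 30.8 and C on the +x side, so C = (30.80, 0.000). Tangency of A1 to BC means the radius RC is perpendicular to BC, so R = C + (0, -12.6) = (30.80, -12.60). Since RH ⟂ HP (tangency), |RP| = √(12.6² + 20.0²) = 23.64 regardless of where H sits on A1. So P lies on both circle(B, 30.66) and circle(R, 23.64); the below-BC intersection is P = (12.76, -27.88). H is the foot of the tangent from P: H = (18.78, -8.806).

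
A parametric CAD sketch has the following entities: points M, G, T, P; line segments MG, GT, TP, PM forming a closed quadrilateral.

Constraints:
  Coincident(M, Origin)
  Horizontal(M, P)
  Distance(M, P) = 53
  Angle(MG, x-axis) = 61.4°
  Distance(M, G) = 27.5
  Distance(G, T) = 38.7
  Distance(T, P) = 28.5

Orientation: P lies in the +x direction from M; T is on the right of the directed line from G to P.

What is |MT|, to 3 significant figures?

29.6

Checks: |GT| = 38.70 ✓; |TP| = 28.50 ✓.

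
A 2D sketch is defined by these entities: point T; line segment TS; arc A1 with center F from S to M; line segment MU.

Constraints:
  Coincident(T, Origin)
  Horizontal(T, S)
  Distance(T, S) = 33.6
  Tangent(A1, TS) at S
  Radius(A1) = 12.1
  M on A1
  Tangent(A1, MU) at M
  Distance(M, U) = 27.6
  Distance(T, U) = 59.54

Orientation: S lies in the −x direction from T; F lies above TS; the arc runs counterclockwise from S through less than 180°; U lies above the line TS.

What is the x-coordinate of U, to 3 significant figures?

-43.6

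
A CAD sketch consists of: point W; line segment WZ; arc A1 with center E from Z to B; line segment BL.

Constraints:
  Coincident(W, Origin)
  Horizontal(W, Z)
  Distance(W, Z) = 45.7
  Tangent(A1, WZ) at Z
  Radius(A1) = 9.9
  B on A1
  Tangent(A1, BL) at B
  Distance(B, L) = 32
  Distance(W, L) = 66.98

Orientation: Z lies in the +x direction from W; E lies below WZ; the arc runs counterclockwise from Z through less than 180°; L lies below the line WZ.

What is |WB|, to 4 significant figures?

39.60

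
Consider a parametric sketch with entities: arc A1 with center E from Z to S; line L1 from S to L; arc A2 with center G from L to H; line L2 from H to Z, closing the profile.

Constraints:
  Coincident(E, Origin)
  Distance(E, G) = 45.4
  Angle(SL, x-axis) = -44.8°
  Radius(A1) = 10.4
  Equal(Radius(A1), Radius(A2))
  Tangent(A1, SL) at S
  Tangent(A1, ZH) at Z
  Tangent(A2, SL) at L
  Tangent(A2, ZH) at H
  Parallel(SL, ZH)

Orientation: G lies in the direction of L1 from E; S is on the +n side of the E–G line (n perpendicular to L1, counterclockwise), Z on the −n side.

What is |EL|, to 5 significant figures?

46.576

The slot axis is L1's direction at -44.8°, so u = (cos -44.8°, sin -44.8°) = (0.70957, -0.70463) and n = (−sin -44.8°, cos -44.8°) = (0.70463, 0.70957). E is at the origin and G lies 45.4 along u from E, so G = 45.4·u = (32.215, -31.990). Tangency of A1 to both parallel lines with radius 10.4 puts S and Z at E ± 10.4·n: S = (7.3282, 7.3795), Z = (-7.3282, -7.3795). Equal radii place L and H the same way about G: L = G + 10.4·n = (39.543, -24.611), H = G − 10.4·n = (24.886, -39.370). Then |EL| = |L − E| = 46.576.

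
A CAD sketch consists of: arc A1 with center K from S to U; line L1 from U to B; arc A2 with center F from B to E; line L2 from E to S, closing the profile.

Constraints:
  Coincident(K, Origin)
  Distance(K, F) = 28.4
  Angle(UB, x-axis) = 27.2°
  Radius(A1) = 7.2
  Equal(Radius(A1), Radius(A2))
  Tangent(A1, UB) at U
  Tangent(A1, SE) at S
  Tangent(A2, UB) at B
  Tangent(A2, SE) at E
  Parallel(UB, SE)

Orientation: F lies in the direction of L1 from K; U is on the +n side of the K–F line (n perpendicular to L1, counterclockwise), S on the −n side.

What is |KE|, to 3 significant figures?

29.3

Tangency of A1 to both parallel lines with radius 7.2 puts U and S at K ± 7.2·n: U = (-3.29, 6.40), S = (3.29, -6.40). Equal radii place B and E the same way about F: B = F + 7.2·n = (22.0, 19.4), E = F − 7.2·n = (28.6, 6.58). Then |KE| = |E − K| = 29.3.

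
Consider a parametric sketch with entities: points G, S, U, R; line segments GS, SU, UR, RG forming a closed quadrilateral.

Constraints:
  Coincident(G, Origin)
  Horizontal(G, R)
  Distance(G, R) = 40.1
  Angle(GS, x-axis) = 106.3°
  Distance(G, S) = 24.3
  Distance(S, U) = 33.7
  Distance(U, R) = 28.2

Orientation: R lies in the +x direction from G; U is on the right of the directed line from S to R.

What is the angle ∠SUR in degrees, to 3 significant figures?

115°

Checks: |SU| = 33.70 ✓; |UR| = 28.20 ✓.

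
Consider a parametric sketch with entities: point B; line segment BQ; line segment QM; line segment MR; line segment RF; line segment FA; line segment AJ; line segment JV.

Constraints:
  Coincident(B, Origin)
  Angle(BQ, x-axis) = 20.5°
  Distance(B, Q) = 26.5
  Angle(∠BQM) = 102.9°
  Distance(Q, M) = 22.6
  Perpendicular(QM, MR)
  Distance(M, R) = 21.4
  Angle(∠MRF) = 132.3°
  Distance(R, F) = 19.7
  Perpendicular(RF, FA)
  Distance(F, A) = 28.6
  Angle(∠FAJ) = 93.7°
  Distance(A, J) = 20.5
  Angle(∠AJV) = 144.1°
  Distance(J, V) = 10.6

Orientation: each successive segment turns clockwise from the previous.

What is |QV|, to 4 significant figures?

13.81

B is at the origin; BQ runs at 20.5° with length 26.5, so Q = (24.82, 9.280). ∠BQM = 102.9° gives QM at -56.60° from the x-axis; with |QM| = 22.6, M = (37.26, -9.587). QM is perpendicular to MR, so MR runs at -146.6°; with |MR| = 21.4, R = (19.40, -21.37). ∠MRF = 132.3° gives RF at 165.7° from the x-axis; with |RF| = 19.7, F = (0.3073, -16.50). RF ⟂ FA, so FA runs at 75.70°; with |FA| = 28.6, A = (7.371, 11.21). ∠FAJ = 93.7° gives AJ at -10.60° from the x-axis; with |AJ| = 20.5, J = (27.52, 7.441). ∠AJV = 144.1° gives JV at -46.50° from the x-axis; with |JV| = 10.6, V = (34.82, -0.2476). Then |QV| = |V − Q| = 13.81.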